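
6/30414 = 1/5069≈0.000197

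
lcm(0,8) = 0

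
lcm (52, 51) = 2652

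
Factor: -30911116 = -1 * 2^2 * 7727779^1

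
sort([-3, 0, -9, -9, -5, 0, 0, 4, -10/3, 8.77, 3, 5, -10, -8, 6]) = [-10, -9, -9, -8, -5, -10/3, -3, 0, 0, 0, 3, 4, 5, 6, 8.77]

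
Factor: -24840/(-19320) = 3^2*7^(-1) = 9/7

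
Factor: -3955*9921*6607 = -1*3^1*5^1*7^1*113^1*3307^1*6607^1 = -259242525885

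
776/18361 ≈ 0.0423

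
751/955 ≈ 0.786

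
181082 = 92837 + 88245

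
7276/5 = 1455 + 1/5 = 1455.20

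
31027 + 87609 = 118636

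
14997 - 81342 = -66345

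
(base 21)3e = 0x4d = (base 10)77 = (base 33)2b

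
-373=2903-3276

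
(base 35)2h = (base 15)5c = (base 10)87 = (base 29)30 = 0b1010111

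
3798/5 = 759 + 3/5 = 759.60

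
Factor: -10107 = -1*3^2*1123^1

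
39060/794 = 19530/397 ≈ 49.19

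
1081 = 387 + 694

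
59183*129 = 7634607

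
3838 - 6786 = -2948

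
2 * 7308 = 14616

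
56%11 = 1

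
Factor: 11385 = 3^2*5^1*11^1*23^1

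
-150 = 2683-2833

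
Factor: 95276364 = 2^2 * 3^1 * 17^2 * 83^1 * 331^1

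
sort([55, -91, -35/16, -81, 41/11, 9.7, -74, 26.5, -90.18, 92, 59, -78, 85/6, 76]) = [-91, -90.18, -81, -78, -74, -35/16, 41/11, 9.7, 85/6, 26.5, 55, 59, 76, 92]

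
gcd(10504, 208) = 104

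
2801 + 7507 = 10308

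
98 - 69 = 29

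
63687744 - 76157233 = -12469489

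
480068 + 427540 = 907608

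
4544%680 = 464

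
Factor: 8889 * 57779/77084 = 2^(-2) * 3^1 * 7^(-1) * 19^1 * 2753^(-1) * 2963^1 * 3041^1 = 513597531/77084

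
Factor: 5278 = 2^1*7^1*13^1*29^1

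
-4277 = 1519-5796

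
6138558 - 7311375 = -1172817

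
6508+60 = 6568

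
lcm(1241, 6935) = 117895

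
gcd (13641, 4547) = 4547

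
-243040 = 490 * (-496)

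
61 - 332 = -271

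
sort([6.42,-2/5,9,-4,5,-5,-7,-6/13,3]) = [-7,-5,-4,-6/13,-2/5,3,5,6.42,9]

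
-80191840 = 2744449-82936289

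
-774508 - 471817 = -1246325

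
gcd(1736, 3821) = 1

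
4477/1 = 4477 = 4477.00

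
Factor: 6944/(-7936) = -1*2^(-3)*7^1 = -7/8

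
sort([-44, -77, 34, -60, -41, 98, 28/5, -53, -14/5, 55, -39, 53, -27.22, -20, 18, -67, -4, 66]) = [-77, -67, -60, -53, -44, -41, -39, -27.22, -20, -4, -14/5, 28/5, 18, 34, 53, 55, 66, 98]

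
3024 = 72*42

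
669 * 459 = 307071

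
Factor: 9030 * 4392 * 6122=2^5 * 3^3 * 5^1 * 7^1 * 43^1 * 61^1 * 3061^1=242797050720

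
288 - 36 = 252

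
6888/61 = 112 + 56/61 ≈ 112.92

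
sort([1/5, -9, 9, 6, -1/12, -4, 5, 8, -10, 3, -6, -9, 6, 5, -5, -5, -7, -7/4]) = [-10, -9, -9, -7, -6, -5, -5, -4, -7/4, -1/12, 1/5, 3, 5, 5, 6, 6, 8, 9]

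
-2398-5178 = -7576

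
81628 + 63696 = 145324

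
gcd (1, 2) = 1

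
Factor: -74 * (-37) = 2^1 * 37^2 = 2738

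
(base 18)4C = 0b1010100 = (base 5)314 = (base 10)84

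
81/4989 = 27/1663≈0.0162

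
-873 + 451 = -422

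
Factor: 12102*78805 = 2^1*3^1*5^1*2017^1*15761^1 = 953698110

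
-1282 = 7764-9046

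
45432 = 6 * 7572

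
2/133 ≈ 0.0150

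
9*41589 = 374301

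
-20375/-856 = 23 + 687/856 ≈ 23.80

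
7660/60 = 127 + 2/3 ≈ 127.67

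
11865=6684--5181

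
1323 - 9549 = -8226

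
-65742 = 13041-78783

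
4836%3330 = 1506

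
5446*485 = 2641310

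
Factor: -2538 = -1 * 2^1 * 3^3 * 47^1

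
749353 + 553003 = 1302356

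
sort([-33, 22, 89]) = [-33, 22, 89]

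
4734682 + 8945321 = 13680003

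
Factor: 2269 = 2269^1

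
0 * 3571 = 0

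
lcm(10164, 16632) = 182952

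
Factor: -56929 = -1*56929^1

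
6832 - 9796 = -2964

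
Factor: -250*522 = -1*2^2*3^2*5^3*29^1 = -130500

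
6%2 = 0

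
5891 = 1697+4194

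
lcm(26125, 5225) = 26125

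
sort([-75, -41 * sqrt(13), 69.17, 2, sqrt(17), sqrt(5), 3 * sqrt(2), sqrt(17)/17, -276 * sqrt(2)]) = [-276 * sqrt(2), -41 * sqrt(13), -75, sqrt(17)/17, 2, sqrt(5), sqrt(17), 3 * sqrt(2), 69.17]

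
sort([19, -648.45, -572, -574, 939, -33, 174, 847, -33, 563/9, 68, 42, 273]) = [-648.45, -574, -572, -33, -33, 19, 42, 563/9, 68, 174, 273, 847, 939]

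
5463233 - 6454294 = -991061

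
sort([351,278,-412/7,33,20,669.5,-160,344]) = [-160,-412/7,20,33,278,344,351,669.5]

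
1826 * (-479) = -874654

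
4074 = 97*42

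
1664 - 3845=-2181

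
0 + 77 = 77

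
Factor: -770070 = -1 * 2^1 * 3^1 * 5^1 * 7^1 * 19^1 * 193^1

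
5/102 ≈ 0.0490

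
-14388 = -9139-5249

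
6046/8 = 755 + 3/4 = 755.75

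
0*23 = 0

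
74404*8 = 595232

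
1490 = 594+896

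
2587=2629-42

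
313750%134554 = 44642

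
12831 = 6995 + 5836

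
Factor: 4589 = 13^1*353^1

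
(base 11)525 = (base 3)212102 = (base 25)107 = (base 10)632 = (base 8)1170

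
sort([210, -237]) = [-237, 210]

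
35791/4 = 8947 + 3/4 = 8947.75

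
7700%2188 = 1136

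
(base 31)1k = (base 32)1j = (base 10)51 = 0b110011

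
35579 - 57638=-22059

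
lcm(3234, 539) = 3234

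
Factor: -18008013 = -1 * 3^1 * 43^1 * 139597^1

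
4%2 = 0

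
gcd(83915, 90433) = 1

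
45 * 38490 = 1732050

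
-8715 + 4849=-3866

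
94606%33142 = 28322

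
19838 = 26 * 763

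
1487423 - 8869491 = -7382068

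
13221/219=60 + 27/73≈60.37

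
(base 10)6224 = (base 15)1c9e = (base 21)e28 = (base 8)14120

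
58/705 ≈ 0.0823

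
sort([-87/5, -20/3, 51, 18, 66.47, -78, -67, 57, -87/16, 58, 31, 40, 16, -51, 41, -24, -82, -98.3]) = [-98.3, -82, -78, -67, -51, -24, -87/5, -20/3, -87/16, 16, 18, 31, 40, 41, 51, 57, 58, 66.47]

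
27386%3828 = 590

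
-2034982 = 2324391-4359373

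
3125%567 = 290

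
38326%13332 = 11662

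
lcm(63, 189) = 189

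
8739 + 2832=11571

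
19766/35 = 564 + 26/35 ≈ 564.74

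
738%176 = 34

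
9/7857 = 1/873 ≈ 0.00115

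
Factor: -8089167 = -1 * 3^1 * 461^1 * 5849^1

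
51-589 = -538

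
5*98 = 490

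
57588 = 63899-6311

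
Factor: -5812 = -1 * 2^2 * 1453^1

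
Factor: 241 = 241^1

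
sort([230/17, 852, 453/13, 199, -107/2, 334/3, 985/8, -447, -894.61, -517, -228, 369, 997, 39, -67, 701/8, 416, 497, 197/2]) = [-894.61, -517, -447, -228, -67, -107/2, 230/17, 453/13, 39, 701/8, 197/2, 334/3, 985/8, 199, 369, 416, 497, 852, 997]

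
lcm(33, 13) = 429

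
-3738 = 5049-8787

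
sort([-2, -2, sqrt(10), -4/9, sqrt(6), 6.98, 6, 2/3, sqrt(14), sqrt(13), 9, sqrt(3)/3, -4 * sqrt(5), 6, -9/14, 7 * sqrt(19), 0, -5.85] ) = [-4 * sqrt(5), -5.85, -2, -2, -9/14, -4/9, 0, sqrt(3)/3, 2/3, sqrt(6), sqrt(10), sqrt(13), sqrt(14), 6, 6, 6.98, 9, 7 * sqrt(19)] 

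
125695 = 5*25139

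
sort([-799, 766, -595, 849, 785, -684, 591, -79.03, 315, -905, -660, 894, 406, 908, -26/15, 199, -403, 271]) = [-905, -799, -684, -660, -595, -403, -79.03, -26/15, 199, 271, 315, 406, 591, 766, 785, 849, 894, 908]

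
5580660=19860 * 281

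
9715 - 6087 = 3628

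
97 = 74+23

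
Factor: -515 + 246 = -1*269^1 = -269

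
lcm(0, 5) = 0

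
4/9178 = 2/4589 ≈ 0.000436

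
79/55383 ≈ 0.00143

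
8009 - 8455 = -446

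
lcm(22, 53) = 1166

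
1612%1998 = 1612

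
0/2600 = 0 = 0.00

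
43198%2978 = 1506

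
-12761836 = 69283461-82045297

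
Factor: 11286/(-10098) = -1*17^(-1)*19^1 = -19/17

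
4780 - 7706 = -2926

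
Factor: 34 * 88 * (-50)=-1 * 2^5 * 5^2 * 11^1 * 17^1=-149600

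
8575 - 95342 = -86767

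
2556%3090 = 2556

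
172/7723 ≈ 0.0223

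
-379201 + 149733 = -229468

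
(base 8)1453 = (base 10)811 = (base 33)oj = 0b1100101011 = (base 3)1010001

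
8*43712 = 349696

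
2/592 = 1/296 ≈ 0.00338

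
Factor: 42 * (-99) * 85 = -1 * 2^1 * 3^3 * 5^1 * 7^1 * 11^1 * 17^1 = -353430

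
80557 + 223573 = 304130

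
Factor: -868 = -1 * 2^2 * 7^1 * 31^1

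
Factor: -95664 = -1*2^4*3^1*1993^1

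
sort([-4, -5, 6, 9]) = [-5, -4, 6, 9]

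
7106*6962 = 49471972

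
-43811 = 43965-87776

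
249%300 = 249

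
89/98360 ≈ 0.000905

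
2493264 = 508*4908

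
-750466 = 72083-822549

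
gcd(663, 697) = 17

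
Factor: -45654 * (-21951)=2^1 * 3^5 * 7^1 * 271^1 * 1087^1=1002150954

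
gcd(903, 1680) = 21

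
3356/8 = 419 + 1/2 = 419.50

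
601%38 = 31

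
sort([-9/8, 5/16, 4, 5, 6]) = [-9/8, 5/16, 4, 5, 6]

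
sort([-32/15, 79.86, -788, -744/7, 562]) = [-788, -744/7, -32/15, 79.86, 562]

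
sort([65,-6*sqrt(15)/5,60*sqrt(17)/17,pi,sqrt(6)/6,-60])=[-60,-6*sqrt(15)/5,sqrt(6)/6,pi,60*sqrt(17)/17,65]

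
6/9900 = 1/1650 ≈ 0.000606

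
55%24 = 7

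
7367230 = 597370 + 6769860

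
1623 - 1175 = 448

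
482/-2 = -241 = -241.00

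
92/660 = 23/165 ≈ 0.139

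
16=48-32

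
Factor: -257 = -1*257^1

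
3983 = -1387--5370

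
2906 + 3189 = 6095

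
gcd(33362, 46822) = 2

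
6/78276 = 1/13046≈0.0000767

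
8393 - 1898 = 6495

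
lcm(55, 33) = 165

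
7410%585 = 390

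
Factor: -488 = -1*2^3*61^1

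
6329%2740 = 849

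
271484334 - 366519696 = -95035362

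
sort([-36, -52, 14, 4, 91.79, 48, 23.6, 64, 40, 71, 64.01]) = [-52, -36, 4, 14, 23.6, 40, 48, 64, 64.01, 71, 91.79]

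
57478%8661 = 5512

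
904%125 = 29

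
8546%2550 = 896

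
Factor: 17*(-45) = -1*3^2*5^1*17^1 = -765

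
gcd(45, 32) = 1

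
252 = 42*6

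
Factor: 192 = 2^6*3^1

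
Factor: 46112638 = 2^1*11^1*13^1*161233^1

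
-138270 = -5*27654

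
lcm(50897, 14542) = 101794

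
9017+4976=13993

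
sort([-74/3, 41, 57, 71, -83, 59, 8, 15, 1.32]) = [-83, -74/3, 1.32, 8, 15, 41, 57, 59, 71]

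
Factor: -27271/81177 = -1 * 3^(-1) * 27059^(-1) * 27271^1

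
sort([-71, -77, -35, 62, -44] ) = [-77, -71, -44, -35, 62] 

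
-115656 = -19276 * 6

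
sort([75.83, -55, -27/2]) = [-55, -27/2, 75.83]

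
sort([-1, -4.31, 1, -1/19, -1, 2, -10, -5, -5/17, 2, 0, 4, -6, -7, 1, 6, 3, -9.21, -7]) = [-10, -9.21, -7, -7, -6, -5, -4.31, -1, -1, -5/17, -1/19, 0, 1, 1, 2, 2, 3, 4, 6]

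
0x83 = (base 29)4f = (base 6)335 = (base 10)131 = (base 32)43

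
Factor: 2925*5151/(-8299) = -1*3^3*5^2*13^1*17^1*43^(-1)*101^1*193^(-1) = -15066675/8299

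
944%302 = 38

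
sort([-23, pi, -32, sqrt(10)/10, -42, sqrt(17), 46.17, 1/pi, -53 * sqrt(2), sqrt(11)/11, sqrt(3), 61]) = [-53 * sqrt(2), -42, -32, -23, sqrt(11)/11, sqrt(10)/10, 1/pi, sqrt(3), pi, sqrt(17), 46.17, 61]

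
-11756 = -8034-3722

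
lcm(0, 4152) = 0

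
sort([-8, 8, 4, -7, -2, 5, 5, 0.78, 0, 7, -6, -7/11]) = [-8, -7, -6, -2, -7/11, 0, 0.78, 4, 5, 5, 7, 8]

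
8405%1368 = 197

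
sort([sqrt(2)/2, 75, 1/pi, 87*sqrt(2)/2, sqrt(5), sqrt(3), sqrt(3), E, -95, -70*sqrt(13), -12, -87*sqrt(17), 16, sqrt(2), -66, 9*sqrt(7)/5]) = [-87*sqrt(17), -70*sqrt(13), -95, -66, -12, 1/pi, sqrt(2)/2, sqrt(2), sqrt(3), sqrt(3), sqrt(5), E, 9*sqrt(7)/5, 16, 87*sqrt(2)/2, 75]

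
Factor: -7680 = -1 * 2^9 * 3^1 * 5^1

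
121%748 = 121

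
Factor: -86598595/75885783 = -1 * 3^(-1) * 5^1 * 17^1 * 653^(-1) * 38737^(-1) * 1018807^1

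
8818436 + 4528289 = 13346725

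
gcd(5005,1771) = 77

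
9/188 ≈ 0.0479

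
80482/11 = 7316 + 6/11 ≈ 7316.55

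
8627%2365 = 1532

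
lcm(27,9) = 27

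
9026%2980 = 86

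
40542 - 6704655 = -6664113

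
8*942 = 7536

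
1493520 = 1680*889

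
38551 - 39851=-1300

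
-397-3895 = -4292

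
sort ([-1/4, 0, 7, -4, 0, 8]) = [-4, -1/4, 0, 0, 7, 8]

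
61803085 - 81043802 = -19240717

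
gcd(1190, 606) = 2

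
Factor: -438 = -1*2^1*3^1*73^1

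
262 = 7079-6817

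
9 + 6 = 15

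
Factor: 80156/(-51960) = -1*2^(-1)*3^(-1)*5^(-1)*29^1*433^(-1)*691^1 = -20039/12990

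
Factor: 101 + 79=2^2 * 3^2 * 5^1=180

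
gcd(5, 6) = 1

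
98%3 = 2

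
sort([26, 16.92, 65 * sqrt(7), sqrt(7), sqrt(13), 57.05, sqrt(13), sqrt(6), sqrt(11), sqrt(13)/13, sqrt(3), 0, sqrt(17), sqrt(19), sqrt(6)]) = [0, sqrt(13)/13, sqrt(3), sqrt(6), sqrt(6), sqrt(7), sqrt(11), sqrt(13), sqrt(13), sqrt(17), sqrt(19), 16.92, 26, 57.05, 65 * sqrt(7)]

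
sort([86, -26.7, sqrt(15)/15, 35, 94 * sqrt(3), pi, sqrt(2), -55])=[-55, -26.7, sqrt(15)/15, sqrt(2), pi, 35, 86, 94 * sqrt(3)]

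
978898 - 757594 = 221304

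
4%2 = 0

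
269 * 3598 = 967862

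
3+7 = 10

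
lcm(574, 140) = 5740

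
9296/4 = 2324 = 2324.00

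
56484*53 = 2993652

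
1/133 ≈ 0.00752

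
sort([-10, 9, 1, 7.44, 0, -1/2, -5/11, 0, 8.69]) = [-10, -1/2, -5/11, 0, 0, 1, 7.44, 8.69, 9]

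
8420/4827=1 + 3593/4827 ≈ 1.74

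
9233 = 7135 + 2098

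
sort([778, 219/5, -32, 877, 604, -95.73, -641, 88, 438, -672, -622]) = [-672, -641, -622, -95.73, -32, 219/5, 88, 438, 604, 778, 877]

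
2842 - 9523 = -6681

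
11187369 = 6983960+4203409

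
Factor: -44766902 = -1*2^1*22383451^1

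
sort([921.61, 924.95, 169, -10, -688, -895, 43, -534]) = [-895, -688, -534, -10, 43, 169, 921.61, 924.95]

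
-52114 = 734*(-71)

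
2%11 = 2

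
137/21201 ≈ 0.00646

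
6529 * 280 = 1828120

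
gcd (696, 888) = 24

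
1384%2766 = 1384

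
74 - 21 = 53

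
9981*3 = 29943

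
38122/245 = 155 + 3/5 = 155.60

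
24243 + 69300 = 93543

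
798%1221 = 798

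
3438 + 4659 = 8097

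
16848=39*432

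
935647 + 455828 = 1391475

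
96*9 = 864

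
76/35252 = 19/8813 ≈ 0.00216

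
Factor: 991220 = 2^2*5^1*29^1*1709^1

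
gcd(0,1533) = 1533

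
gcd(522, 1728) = 18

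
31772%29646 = 2126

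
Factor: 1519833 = 3^1*7^4*211^1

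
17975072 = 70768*254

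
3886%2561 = 1325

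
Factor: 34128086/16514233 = 2^1*31^1*331^1*1663^1*16514233^ (-1)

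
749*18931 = 14179319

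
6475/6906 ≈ 0.938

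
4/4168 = 1/1042 ≈ 0.000960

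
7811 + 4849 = 12660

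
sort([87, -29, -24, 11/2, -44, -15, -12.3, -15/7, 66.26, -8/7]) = [-44, -29, -24, -15, -12.3, -15/7, -8/7, 11/2, 66.26, 87]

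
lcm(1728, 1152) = 3456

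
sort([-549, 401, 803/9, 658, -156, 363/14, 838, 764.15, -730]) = [-730, -549, -156, 363/14, 803/9, 401, 658, 764.15, 838]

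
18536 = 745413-726877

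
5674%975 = 799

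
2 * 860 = 1720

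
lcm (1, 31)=31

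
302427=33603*9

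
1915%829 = 257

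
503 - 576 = -73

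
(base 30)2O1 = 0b100111011001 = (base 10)2521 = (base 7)10231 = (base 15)B31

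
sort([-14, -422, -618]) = [-618, -422, -14]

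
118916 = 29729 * 4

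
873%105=33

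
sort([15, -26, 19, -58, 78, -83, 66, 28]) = [-83, -58, -26, 15, 19, 28, 66, 78]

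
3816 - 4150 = -334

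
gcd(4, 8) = 4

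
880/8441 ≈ 0.104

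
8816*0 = 0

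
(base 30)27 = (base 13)52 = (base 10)67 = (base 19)3a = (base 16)43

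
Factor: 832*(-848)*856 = -1*2^13*13^1*53^1*107^1 = -603938816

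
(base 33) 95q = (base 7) 41063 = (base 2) 10011100001000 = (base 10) 9992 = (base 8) 23410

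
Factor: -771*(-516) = 2^2*3^2*43^1*257^1 = 397836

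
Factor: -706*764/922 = -1*2^2*191^1*353^1*461^(-1) = -269692/461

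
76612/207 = 370+22/207 ≈ 370.11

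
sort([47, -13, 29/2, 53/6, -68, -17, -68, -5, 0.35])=[-68, -68, -17, -13, -5, 0.35, 53/6, 29/2, 47]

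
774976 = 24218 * 32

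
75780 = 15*5052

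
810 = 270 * 3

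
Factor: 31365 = 3^2*5^1*17^1*41^1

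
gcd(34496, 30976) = 704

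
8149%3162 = 1825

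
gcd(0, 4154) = 4154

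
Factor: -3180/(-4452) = 5^1*7^(-1) = 5/7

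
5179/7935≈0.653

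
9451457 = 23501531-14050074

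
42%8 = 2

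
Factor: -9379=-1*83^1*113^1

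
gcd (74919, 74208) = 3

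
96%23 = 4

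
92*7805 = 718060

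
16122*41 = 661002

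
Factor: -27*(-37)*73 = 3^3*37^1*73^1 = 72927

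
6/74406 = 1/12401≈0.0000806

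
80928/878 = 92+76/439 ≈ 92.17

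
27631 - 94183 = -66552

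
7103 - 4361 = 2742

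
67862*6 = 407172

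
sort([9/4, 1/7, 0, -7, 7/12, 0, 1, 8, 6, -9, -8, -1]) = [-9, -8, -7, -1, 0, 0, 1/7, 7/12, 1, 9/4, 6, 8]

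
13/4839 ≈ 0.00269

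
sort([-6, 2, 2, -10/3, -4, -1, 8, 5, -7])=[-7, -6, -4, -10/3, -1, 2, 2, 5, 8]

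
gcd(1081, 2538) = 47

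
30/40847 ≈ 0.000734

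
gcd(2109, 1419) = 3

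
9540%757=456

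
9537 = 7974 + 1563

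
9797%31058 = 9797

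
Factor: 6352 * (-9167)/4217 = -1 * 2^4 * 89^1 * 103^1 * 397^1 * 4217^(-1) = -58228784/4217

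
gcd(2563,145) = 1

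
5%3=2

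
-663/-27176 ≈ 0.0244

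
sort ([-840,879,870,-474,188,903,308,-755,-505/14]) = [-840,-755,-474,-505/14,188,308,870,879,903]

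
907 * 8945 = 8113115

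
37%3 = 1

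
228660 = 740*309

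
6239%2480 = 1279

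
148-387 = -239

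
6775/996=6 + 799/996 ≈ 6.80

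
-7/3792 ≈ -0.00185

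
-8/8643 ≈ -0.000926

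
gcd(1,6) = 1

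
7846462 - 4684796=3161666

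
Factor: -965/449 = -1*5^1*193^1*449^(-1)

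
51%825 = 51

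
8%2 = 0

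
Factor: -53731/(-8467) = 8467^(-1) * 53731^1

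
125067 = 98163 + 26904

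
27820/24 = 6955/6 ≈ 1159.17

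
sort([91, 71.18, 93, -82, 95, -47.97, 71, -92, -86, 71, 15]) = [-92, -86, -82, -47.97, 15, 71, 71, 71.18, 91, 93, 95]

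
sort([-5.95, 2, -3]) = [-5.95, -3, 2]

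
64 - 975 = -911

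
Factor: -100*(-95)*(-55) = -1*2^2*5^4*11^1*19^1 = -522500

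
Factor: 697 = 17^1*41^1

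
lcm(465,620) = 1860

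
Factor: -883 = -1 * 883^1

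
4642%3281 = 1361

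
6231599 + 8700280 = 14931879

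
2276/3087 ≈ 0.737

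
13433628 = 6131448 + 7302180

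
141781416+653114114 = 794895530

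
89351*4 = 357404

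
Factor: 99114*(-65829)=-1*2^1*3^2*16519^1*21943^1=-6524575506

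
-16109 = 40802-56911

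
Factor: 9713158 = 2^1 * 7^1 * 13^1 * 83^1 * 643^1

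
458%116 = 110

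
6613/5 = 1322 + 3/5 = 1322.60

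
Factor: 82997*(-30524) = -1*2^2*13^1*587^1*82997^1 = -2533400428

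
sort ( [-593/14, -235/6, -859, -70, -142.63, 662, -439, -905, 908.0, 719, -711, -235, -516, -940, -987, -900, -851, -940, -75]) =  [-987, -940, -940, -905, -900, -859, -851, -711, -516, -439, -235, -142.63, -75, -70, -593/14, -235/6, 662, 719, 908.0]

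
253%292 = 253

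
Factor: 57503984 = 2^4 * 29^1 * 123931^1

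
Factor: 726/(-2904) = -1*2^(-2) = -1/4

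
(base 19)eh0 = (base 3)21101011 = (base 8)12401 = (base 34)4m5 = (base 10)5377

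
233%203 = 30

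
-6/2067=-2/689 ≈ -0.00290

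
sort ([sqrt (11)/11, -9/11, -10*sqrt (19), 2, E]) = [-10*sqrt (19), -9/11, sqrt (11)/11, 2, E]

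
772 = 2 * 386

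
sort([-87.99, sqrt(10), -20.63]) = [-87.99, -20.63, sqrt(10)]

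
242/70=121/35 ≈ 3.46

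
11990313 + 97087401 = 109077714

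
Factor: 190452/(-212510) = -1 * 2^1 * 3^1 * 5^(-1) * 59^1 * 79^(-1) = -354/395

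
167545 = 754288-586743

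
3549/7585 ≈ 0.468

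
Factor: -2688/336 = -1 * 2^3 = -8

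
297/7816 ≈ 0.0380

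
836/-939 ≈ -0.890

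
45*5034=226530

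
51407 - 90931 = -39524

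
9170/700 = 131/10 = 13.10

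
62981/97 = 649+28/97 ≈ 649.29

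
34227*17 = 581859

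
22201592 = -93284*(-238)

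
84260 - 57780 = 26480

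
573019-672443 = -99424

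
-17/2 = -8 - 1/2 = -8.50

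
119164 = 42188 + 76976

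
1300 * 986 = 1281800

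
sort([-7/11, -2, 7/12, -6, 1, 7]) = [-6, -2, -7/11, 7/12, 1, 7]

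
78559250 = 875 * 89782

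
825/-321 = -2 - 61/107 ≈ -2.57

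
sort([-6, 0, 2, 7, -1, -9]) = [-9, -6, -1, 0, 2, 7]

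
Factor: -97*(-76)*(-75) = -1*2^2*3^1*5^2*19^1*97^1 = -552900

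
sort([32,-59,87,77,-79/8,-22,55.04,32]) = [-59,-22,-79/8,32,32,55.04,77,87]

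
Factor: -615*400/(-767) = 2^4*3^1*5^3*13^(-1)*41^1*59^(-1) = 246000/767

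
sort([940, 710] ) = [710, 940] 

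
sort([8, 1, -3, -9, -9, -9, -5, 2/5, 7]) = [-9, -9, -9, -5, -3, 2/5, 1, 7, 8]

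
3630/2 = 1815 = 1815.00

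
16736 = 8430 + 8306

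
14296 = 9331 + 4965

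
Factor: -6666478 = -1*2^1*7^1*13^1*36629^1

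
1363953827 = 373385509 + 990568318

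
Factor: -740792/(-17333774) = 2^2*13^1*17^1*31^(-1)*419^1*279577^(-1) = 370396/8666887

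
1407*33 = 46431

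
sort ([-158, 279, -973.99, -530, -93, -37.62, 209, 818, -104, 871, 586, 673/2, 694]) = [-973.99, -530, -158, -104, -93, -37.62, 209, 279, 673/2, 586, 694, 818, 871]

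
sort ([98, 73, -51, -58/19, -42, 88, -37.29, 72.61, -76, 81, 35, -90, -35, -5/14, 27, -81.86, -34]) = [-90, -81.86, -76, -51, -42, -37.29, -35, -34, -58/19, -5/14, 27, 35, 72.61, 73, 81, 88, 98]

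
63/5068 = 9/724 ≈ 0.0124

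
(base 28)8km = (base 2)1101011000110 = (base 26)a3g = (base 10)6854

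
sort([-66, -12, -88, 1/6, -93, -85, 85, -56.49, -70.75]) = [-93, -88, -85, -70.75, -66, -56.49, -12, 1/6, 85]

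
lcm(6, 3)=6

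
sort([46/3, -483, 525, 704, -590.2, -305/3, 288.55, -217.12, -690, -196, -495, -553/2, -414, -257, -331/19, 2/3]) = [-690, -590.2, -495, -483, -414, -553/2, -257, -217.12, -196, -305/3, -331/19, 2/3, 46/3, 288.55, 525, 704]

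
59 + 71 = 130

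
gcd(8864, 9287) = 1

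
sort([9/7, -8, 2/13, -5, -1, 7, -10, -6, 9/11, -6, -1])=[-10, -8, -6, -6, -5, -1, -1, 2/13, 9/11, 9/7, 7]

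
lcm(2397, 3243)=55131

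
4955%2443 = 69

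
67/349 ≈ 0.192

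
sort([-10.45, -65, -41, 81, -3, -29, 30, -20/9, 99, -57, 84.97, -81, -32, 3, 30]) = [-81, -65, -57, -41, -32, -29, -10.45, -3, -20/9, 3, 30, 30, 81, 84.97, 99]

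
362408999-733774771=-371365772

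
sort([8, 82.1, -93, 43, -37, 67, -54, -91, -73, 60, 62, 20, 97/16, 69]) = [-93, -91, -73, -54, -37, 97/16, 8, 20, 43, 60, 62, 67, 69, 82.1]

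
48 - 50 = -2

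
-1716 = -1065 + -651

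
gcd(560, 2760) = 40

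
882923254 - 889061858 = -6138604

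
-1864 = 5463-7327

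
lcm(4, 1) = 4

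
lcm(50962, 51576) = 4280808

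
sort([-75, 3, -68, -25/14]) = [-75, -68, -25/14, 3]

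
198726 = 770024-571298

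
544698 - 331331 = 213367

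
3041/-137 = -22 - 27/137 ≈ -22.20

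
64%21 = 1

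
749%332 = 85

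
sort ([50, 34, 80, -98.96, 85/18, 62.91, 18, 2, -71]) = [-98.96, -71, 2, 85/18, 18, 34, 50, 62.91, 80]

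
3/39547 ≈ 0.0000759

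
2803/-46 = -60 - 43/46 ≈ -60.93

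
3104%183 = 176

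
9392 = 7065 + 2327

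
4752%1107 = 324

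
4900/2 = 2450 = 2450.00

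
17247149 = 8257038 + 8990111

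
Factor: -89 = -1*89^1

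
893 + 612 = 1505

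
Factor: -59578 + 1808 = -1*2^1*5^1*53^1*109^1 = -57770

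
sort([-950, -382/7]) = [-950, -382/7]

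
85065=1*85065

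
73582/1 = 73582 = 73582.00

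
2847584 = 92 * 30952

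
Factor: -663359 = -1*663359^1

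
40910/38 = 1076 + 11/19 ≈ 1076.58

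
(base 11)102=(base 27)4f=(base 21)5i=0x7b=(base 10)123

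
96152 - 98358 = -2206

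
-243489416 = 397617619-641107035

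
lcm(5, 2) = 10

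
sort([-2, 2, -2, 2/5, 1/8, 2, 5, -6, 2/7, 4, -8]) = [-8, -6, -2, -2, 1/8, 2/7, 2/5, 2, 2, 4, 5]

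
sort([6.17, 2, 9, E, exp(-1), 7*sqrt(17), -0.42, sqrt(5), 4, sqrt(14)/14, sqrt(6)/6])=[-0.42, sqrt(14)/14, exp(-1), sqrt(6)/6, 2, sqrt(5), E, 4, 6.17, 9, 7*sqrt(17)]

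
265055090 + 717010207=982065297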